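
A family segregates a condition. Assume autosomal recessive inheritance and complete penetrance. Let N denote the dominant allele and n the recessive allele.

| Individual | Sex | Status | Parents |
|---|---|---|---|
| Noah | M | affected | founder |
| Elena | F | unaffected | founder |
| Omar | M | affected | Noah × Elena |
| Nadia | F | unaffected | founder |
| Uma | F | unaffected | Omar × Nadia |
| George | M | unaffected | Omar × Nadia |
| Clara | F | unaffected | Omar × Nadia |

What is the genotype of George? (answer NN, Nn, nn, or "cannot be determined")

From phenotype alone, George is NN or Nn.
George is unaffected so carries N and received n from Omar (nn), so George is Nn.

Nn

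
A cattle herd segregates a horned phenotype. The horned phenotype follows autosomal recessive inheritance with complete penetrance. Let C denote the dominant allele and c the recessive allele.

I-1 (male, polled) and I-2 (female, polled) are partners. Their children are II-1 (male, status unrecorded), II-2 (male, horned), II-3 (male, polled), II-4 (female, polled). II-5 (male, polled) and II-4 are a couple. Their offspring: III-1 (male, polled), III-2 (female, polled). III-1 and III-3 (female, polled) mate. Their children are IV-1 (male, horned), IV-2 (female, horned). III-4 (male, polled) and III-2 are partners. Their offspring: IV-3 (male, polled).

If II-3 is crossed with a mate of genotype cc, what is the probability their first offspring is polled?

I-1 is polled so carries C and passed c to II-2 (cc), so I-1 is Cc.
I-2 is polled so carries C and passed c to II-2 (cc), so I-2 is Cc.
II-3 is a polled offspring of I-1 (Cc) × I-2 (Cc), whose cross gives 1/4 CC : 1/2 Cc : 1/4 cc; conditioning on being polled, II-3 is CC with probability 1/3, Cc with probability 2/3.
Summing over parental genotype combinations, P(offspring is polled) = 1/3·1 + 2/3·1/2 = 2/3.

2/3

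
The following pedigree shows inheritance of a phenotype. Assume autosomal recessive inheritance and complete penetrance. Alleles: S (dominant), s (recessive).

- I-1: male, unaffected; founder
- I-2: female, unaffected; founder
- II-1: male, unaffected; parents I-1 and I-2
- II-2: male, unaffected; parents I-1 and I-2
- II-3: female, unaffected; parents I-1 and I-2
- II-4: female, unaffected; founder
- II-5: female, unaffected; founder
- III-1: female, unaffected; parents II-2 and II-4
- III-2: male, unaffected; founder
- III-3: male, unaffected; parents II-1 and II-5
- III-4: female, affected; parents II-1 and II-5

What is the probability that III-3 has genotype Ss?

2/3

II-1 is unaffected so carries S and passed s to III-4 (ss), so II-1 is Ss.
II-5 is unaffected so carries S and passed s to III-4 (ss), so II-5 is Ss.
Their cross gives offspring ratios 1/4 SS : 1/2 Ss : 1/4 ss. Conditioning on III-3 being unaffected, P(Ss) = 1/2 / 3/4 = 2/3.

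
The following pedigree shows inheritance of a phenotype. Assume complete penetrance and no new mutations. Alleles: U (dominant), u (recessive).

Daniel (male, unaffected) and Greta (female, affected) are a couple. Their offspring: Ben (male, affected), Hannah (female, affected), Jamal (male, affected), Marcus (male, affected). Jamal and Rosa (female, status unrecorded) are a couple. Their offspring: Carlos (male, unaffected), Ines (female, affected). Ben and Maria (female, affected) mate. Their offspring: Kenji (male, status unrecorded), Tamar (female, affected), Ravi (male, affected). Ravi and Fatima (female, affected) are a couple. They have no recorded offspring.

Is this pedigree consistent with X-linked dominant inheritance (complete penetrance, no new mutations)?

A consistent assignment under X-linked dominant exists: Daniel X^u Y, Greta X^U X^U, Ben X^U Y, Hannah X^U X^u, Jamal X^U Y, Marcus X^U Y, Rosa X^U X^u, Maria X^U X^U, Carlos X^u Y, Ines X^U X^U, Kenji X^U Y, Tamar X^U X^U, Ravi X^U Y, Fatima X^U X^U.
In this assignment every recorded phenotype matches its genotype and every non-founder's genotype is obtainable from its parents' genotypes, so the pedigree is consistent.

Yes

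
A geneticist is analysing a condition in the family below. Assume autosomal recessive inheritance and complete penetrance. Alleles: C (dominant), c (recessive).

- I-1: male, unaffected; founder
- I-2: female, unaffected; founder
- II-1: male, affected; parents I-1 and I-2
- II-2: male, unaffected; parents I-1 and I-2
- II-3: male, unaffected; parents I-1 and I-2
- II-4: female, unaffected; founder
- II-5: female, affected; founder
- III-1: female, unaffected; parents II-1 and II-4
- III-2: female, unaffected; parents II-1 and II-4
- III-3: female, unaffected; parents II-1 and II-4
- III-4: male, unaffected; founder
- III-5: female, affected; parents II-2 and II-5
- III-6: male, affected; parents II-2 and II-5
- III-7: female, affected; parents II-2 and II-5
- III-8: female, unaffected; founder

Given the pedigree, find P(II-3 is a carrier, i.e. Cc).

I-1 is unaffected so carries C and passed c to II-1 (cc), so I-1 is Cc.
I-2 is unaffected so carries C and passed c to II-1 (cc), so I-2 is Cc.
Their cross gives offspring ratios 1/4 CC : 1/2 Cc : 1/4 cc. Conditioning on II-3 being unaffected, P(Cc) = 1/2 / 3/4 = 2/3.

2/3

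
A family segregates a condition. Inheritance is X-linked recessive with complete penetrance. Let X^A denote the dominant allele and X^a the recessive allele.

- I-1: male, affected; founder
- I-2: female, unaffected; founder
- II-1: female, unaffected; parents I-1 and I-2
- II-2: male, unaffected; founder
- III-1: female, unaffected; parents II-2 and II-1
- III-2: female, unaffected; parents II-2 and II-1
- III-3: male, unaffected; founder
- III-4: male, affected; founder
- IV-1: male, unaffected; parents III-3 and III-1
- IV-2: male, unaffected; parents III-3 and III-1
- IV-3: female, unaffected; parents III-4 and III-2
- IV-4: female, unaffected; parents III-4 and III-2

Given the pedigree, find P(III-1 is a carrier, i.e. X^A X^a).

II-2 is unaffected, so II-2 is X^A Y.
II-1 is unaffected so carries A and received a from I-1 (X^a Y), so II-1 is X^A X^a.
Their cross gives offspring ratios 1/2 X^A X^A : 1/2 X^A X^a. Conditioning on III-1 being unaffected, P(X^A X^a) = 1/2 / 1 = 1/2 before taking III-1's own offspring into account.
III-3 is unaffected, so III-3 is X^A Y.
Now use III-1's offspring. Probability of each recorded status — unaffected son IV-1: 1/2 if III-1 is X^A X^a, 1 if X^A X^A; unaffected son IV-2: 1/2 if III-1 is X^A X^a, 1 if X^A X^A.
Bayes: P(X^A X^a) = 1/2·1/4 / (1/2·1/4 + 1/2·1) = 1/5.

1/5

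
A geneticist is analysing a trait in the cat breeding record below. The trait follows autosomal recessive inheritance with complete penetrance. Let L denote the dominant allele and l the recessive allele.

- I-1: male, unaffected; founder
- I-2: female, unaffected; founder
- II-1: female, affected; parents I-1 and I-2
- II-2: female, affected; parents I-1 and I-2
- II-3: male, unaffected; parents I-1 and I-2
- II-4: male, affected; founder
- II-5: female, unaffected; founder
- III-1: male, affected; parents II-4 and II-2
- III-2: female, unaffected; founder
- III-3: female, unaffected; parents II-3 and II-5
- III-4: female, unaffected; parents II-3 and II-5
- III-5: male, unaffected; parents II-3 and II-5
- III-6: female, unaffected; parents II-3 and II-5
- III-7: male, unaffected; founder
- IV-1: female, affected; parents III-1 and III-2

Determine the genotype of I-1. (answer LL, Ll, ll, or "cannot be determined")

From phenotype alone, I-1 is LL or Ll.
I-1 is unaffected so carries L and passed l to II-1 (ll), so I-1 is Ll.

Ll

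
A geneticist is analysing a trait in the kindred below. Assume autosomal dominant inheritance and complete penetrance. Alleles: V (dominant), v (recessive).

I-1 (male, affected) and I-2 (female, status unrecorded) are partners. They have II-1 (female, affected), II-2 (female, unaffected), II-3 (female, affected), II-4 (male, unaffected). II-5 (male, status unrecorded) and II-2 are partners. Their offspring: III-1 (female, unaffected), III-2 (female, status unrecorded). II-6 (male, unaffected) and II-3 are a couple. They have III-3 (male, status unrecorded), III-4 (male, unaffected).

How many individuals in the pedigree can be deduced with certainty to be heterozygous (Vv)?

Obligate heterozygotes: I-1 is affected so carries V and passed v to II-2 (vv), so I-1 is Vv; II-3 is affected so carries V and passed v to III-4 (vv), so II-3 is Vv.
Every other individual is either homozygous by phenotype or has at least one consistent homozygous assignment, so the count is 2.

2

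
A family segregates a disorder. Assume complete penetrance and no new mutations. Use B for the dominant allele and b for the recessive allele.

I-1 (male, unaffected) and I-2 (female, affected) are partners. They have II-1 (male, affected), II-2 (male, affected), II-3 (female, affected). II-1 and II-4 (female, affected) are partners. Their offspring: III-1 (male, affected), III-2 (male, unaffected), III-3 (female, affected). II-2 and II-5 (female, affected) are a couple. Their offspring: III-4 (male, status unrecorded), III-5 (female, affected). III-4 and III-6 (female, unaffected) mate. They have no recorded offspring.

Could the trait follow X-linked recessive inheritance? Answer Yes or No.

Under X-linked recessive, II-3 (affected, female) cannot arise from I-1 (unaffected) × I-2 (affected).

No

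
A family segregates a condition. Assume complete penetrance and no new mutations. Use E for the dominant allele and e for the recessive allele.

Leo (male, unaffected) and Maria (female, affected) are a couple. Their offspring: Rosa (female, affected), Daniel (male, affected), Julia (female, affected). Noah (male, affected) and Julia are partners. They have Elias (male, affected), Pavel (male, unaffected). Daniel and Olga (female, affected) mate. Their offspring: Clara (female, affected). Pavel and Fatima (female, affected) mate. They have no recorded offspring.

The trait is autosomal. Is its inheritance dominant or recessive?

dominant

Noah and Julia are both affected yet have an unaffected child Pavel. Under a recessive model two affected parents are homozygous and every child would be affected, so the trait cannot be recessive.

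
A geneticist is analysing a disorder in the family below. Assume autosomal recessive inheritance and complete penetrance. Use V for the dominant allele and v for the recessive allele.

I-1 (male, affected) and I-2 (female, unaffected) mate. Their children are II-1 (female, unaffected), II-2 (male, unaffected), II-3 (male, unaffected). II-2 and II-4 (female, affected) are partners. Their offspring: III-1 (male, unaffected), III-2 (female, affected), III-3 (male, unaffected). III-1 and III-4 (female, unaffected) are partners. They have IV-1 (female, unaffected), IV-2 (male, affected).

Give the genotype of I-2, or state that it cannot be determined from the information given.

cannot be determined

I-2's phenotype allows VV or Vv, and no parent or child forces a single allele at both positions; consistent genotype assignments exist with I-2 as VV or Vv.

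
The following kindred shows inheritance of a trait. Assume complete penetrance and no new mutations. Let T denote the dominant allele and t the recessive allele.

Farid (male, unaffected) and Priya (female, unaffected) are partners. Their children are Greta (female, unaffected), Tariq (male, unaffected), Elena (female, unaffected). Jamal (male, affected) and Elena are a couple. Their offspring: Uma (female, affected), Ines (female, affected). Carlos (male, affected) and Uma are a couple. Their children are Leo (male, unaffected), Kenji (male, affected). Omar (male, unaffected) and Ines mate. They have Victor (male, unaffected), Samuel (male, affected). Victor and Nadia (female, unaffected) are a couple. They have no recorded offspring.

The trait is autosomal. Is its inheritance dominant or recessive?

Carlos and Uma are both affected yet have an unaffected child Leo. Under a recessive model two affected parents are homozygous and every child would be affected, so the trait cannot be recessive.

dominant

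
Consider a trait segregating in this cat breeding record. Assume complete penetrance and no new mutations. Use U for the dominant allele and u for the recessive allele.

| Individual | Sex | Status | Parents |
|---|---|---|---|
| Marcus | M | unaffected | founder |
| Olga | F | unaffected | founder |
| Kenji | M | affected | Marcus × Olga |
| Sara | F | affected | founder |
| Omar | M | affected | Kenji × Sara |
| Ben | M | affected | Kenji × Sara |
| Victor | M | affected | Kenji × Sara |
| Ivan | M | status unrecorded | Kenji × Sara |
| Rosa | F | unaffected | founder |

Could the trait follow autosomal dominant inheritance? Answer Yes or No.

No

Under autosomal dominant, Kenji (affected, male) cannot arise from Marcus (unaffected) × Olga (unaffected).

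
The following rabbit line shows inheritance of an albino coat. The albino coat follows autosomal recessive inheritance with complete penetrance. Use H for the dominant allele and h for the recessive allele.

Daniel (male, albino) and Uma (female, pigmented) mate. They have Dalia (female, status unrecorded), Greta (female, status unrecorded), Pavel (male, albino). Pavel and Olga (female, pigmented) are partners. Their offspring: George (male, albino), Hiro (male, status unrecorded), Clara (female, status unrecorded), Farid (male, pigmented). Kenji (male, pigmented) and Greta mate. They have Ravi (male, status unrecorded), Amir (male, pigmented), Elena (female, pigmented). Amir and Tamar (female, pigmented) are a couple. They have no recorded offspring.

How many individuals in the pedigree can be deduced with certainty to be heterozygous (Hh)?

3

Obligate heterozygotes: Uma is pigmented so carries H and passed h to Pavel (hh), so Uma is Hh; Olga is pigmented so carries H and passed h to George (hh), so Olga is Hh; Farid is pigmented so carries H and received h from Pavel (hh), so Farid is Hh.
Every other individual is either homozygous by phenotype or has at least one consistent homozygous assignment, so the count is 3.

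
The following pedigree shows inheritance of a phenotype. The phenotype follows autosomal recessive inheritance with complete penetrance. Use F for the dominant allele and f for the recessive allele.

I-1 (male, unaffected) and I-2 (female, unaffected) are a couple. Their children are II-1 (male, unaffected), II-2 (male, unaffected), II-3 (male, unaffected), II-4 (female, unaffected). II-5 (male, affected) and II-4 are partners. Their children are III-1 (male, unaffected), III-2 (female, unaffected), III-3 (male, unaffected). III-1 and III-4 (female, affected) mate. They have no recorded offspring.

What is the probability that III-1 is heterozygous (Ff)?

III-1 is unaffected so carries F and received f from II-5 (ff), so III-1 is Ff, giving P(Ff) = 1.

1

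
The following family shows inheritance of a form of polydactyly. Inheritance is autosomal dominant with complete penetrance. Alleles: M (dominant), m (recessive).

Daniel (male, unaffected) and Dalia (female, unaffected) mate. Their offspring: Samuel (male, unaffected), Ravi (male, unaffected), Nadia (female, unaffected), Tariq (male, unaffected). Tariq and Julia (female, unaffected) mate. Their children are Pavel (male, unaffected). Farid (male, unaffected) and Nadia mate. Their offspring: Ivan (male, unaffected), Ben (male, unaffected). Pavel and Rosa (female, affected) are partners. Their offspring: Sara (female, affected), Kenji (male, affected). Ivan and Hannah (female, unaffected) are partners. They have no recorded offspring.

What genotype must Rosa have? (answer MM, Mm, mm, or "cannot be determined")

Rosa's phenotype allows MM or Mm, and no parent or child forces a single allele at both positions; consistent genotype assignments exist with Rosa as MM or Mm.

cannot be determined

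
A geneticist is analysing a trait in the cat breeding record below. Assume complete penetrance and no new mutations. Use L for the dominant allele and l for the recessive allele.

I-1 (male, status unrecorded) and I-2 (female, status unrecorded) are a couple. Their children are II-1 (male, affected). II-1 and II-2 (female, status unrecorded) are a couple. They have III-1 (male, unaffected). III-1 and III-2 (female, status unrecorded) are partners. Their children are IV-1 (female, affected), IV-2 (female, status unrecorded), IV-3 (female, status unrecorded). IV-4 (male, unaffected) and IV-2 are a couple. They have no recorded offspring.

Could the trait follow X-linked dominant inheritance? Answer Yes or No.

A consistent assignment under X-linked dominant exists: I-1 X^L Y, I-2 X^L X^L, II-1 X^L Y, II-2 X^L X^l, III-1 X^l Y, III-2 X^L X^L, IV-1 X^L X^l, IV-2 X^L X^l, IV-3 X^L X^l, IV-4 X^l Y.
In this assignment every recorded phenotype matches its genotype and every non-founder's genotype is obtainable from its parents' genotypes, so the pedigree is consistent.

Yes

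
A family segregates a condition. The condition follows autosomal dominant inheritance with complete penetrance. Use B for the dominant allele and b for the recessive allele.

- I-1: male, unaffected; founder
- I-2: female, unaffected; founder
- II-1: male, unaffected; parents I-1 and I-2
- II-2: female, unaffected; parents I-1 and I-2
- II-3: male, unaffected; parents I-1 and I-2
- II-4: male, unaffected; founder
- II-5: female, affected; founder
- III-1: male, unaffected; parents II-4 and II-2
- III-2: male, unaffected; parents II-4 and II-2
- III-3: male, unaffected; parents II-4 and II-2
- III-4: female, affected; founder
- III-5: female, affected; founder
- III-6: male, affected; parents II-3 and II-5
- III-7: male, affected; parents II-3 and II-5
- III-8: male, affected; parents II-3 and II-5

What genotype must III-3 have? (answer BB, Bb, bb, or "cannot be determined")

bb

III-3 is unaffected, so III-3 is bb.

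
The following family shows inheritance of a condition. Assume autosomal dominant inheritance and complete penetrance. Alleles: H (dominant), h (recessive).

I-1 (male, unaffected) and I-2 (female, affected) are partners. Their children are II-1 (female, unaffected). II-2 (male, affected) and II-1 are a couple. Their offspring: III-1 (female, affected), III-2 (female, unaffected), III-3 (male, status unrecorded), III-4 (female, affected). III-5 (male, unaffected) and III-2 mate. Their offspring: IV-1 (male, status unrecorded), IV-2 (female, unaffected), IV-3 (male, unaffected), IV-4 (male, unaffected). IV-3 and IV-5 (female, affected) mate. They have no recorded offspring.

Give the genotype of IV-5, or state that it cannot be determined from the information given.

IV-5's phenotype allows HH or Hh, and no parent or child forces a single allele at both positions; consistent genotype assignments exist with IV-5 as HH or Hh.

cannot be determined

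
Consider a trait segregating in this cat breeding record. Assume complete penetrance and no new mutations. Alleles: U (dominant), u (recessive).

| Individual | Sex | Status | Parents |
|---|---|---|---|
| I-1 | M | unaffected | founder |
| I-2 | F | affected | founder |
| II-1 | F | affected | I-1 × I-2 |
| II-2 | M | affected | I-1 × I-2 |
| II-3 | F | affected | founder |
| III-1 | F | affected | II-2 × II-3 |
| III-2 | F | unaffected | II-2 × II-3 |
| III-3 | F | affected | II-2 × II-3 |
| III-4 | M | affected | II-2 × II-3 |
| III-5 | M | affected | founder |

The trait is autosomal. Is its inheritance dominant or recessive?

II-2 and II-3 are both affected yet have an unaffected child III-2. Under a recessive model two affected parents are homozygous and every child would be affected, so the trait cannot be recessive.

dominant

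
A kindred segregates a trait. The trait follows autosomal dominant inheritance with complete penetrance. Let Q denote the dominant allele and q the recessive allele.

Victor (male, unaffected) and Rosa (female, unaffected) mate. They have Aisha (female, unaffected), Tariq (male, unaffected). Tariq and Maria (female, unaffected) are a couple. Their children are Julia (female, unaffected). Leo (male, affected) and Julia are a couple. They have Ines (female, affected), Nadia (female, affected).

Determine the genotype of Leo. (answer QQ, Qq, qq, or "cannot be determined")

cannot be determined

Leo's phenotype allows QQ or Qq, and no parent or child forces a single allele at both positions; consistent genotype assignments exist with Leo as QQ or Qq.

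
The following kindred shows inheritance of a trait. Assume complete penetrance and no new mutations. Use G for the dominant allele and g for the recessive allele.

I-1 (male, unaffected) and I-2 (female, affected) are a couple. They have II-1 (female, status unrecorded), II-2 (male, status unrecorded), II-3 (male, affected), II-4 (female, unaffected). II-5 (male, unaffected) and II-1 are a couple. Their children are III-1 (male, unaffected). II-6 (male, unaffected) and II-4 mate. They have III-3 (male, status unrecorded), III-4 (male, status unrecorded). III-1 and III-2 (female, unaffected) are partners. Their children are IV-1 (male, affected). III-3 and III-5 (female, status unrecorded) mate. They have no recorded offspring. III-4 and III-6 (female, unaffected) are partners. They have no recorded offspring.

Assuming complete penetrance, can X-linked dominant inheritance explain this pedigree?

No

Under X-linked dominant, IV-1 (affected, male) cannot arise from III-1 (unaffected) × III-2 (unaffected).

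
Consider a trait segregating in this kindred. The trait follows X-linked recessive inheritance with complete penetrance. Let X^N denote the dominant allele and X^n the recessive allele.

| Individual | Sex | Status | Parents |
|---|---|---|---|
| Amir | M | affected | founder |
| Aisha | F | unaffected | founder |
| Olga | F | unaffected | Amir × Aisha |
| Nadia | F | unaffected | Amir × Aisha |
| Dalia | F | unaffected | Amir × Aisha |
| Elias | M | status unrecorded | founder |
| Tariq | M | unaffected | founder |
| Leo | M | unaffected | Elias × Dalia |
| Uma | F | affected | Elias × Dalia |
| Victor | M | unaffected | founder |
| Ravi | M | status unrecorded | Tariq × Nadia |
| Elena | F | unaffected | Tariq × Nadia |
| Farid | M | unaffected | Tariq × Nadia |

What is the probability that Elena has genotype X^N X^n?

1/2

Tariq is unaffected, so Tariq is X^N Y.
Nadia is unaffected so carries N and received n from Amir (X^n Y), so Nadia is X^N X^n.
Their cross gives offspring ratios 1/2 X^N X^N : 1/2 X^N X^n. Conditioning on Elena being unaffected, P(X^N X^n) = 1/2 / 1 = 1/2.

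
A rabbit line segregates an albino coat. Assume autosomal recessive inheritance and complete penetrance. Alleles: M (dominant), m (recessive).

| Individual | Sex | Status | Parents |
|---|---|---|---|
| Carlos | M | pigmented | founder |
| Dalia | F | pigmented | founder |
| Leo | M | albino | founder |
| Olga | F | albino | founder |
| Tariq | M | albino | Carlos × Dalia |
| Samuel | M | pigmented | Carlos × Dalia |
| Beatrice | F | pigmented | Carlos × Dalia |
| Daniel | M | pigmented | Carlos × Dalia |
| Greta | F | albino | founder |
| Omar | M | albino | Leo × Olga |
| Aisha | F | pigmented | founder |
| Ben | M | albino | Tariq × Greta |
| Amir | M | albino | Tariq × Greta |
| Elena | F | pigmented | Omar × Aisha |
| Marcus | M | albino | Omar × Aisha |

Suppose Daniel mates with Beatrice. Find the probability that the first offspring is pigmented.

8/9

Carlos is pigmented so carries M and passed m to Tariq (mm), so Carlos is Mm.
Dalia is pigmented so carries M and passed m to Tariq (mm), so Dalia is Mm.
Daniel is a pigmented offspring of Carlos (Mm) × Dalia (Mm), whose cross gives 1/4 MM : 1/2 Mm : 1/4 mm; conditioning on being pigmented, Daniel is MM with probability 1/3, Mm with probability 2/3.
Beatrice is a pigmented offspring of Carlos (Mm) × Dalia (Mm), whose cross gives 1/4 MM : 1/2 Mm : 1/4 mm; conditioning on being pigmented, Beatrice is MM with probability 1/3, Mm with probability 2/3.
Summing over parental genotype combinations, P(offspring is pigmented) = 1/9·1 + 2/9·1 + 2/9·1 + 4/9·3/4 = 8/9.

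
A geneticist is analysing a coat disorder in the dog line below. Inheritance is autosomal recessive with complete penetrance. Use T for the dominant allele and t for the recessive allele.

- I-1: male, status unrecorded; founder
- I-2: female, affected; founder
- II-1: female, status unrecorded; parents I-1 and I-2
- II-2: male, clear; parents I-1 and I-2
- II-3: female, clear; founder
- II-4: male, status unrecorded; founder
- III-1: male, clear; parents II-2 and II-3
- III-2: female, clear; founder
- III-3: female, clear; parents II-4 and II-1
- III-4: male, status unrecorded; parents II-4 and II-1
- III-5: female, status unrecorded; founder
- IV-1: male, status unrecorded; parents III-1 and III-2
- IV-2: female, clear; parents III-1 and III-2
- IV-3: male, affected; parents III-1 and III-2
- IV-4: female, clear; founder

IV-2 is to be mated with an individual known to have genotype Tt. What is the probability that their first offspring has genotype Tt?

III-1 is clear so carries T and passed t to IV-3 (tt), so III-1 is Tt.
III-2 is clear so carries T and passed t to IV-3 (tt), so III-2 is Tt.
IV-2 is a clear offspring of III-1 (Tt) × III-2 (Tt), whose cross gives 1/4 TT : 1/2 Tt : 1/4 tt; conditioning on being clear, IV-2 is TT with probability 1/3, Tt with probability 2/3.
Summing over parental genotype combinations, P(offspring has genotype Tt) = 1/3·1/2 + 2/3·1/2 = 1/2.

1/2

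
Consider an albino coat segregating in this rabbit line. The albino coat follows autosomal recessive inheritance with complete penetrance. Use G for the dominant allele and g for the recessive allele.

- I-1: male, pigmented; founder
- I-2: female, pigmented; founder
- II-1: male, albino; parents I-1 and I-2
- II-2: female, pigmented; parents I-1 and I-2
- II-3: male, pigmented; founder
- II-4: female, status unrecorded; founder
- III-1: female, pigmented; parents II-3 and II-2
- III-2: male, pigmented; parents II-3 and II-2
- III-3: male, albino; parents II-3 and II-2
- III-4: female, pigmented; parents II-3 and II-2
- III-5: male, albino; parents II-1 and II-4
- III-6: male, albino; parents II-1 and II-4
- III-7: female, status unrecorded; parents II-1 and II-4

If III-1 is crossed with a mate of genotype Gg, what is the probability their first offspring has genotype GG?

II-3 is pigmented so carries G and passed g to III-3 (gg), so II-3 is Gg.
II-2 is pigmented so carries G and passed g to III-3 (gg), so II-2 is Gg.
III-1 is a pigmented offspring of II-3 (Gg) × II-2 (Gg), whose cross gives 1/4 GG : 1/2 Gg : 1/4 gg; conditioning on being pigmented, III-1 is GG with probability 1/3, Gg with probability 2/3.
Summing over parental genotype combinations, P(offspring has genotype GG) = 1/3·1/2 + 2/3·1/4 = 1/3.

1/3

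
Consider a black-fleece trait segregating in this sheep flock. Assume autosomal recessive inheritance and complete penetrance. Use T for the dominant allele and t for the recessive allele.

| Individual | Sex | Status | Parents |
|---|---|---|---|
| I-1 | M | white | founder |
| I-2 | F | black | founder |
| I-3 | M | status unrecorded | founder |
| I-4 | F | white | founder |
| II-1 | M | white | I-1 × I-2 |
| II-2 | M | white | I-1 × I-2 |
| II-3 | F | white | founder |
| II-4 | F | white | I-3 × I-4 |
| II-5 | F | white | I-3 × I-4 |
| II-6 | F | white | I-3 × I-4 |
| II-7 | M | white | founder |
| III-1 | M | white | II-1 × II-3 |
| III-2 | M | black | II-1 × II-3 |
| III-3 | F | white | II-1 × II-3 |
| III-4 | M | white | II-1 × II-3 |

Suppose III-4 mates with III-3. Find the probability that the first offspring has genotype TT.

4/9

II-1 is white so carries T and received t from I-2 (tt), so II-1 is Tt.
II-3 is white so carries T and passed t to III-2 (tt), so II-3 is Tt.
III-4 is a white offspring of II-1 (Tt) × II-3 (Tt), whose cross gives 1/4 TT : 1/2 Tt : 1/4 tt; conditioning on being white, III-4 is TT with probability 1/3, Tt with probability 2/3.
III-3 is a white offspring of II-1 (Tt) × II-3 (Tt), whose cross gives 1/4 TT : 1/2 Tt : 1/4 tt; conditioning on being white, III-3 is TT with probability 1/3, Tt with probability 2/3.
Summing over parental genotype combinations, P(offspring has genotype TT) = 1/9·1 + 2/9·1/2 + 2/9·1/2 + 4/9·1/4 = 4/9.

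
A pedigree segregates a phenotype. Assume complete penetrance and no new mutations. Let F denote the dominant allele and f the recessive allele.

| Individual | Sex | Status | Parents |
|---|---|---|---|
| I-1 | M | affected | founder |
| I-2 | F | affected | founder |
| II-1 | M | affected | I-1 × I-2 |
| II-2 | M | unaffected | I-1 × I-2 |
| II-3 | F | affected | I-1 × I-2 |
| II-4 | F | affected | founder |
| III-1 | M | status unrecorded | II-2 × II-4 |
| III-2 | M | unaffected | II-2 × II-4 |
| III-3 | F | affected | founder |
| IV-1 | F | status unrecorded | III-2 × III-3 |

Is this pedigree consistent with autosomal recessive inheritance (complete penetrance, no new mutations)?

Under autosomal recessive, II-2 (unaffected, male) cannot arise from I-1 (affected) × I-2 (affected).

No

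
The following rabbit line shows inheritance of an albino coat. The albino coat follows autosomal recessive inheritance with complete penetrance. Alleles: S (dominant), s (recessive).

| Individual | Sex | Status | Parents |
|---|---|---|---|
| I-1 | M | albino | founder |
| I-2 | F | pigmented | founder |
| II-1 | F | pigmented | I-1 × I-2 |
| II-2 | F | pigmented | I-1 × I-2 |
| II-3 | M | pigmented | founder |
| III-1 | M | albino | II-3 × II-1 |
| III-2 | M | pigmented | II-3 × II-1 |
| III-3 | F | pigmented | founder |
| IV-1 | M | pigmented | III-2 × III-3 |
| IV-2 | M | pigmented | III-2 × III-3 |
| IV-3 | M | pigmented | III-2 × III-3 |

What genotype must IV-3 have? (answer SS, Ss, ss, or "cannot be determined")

IV-3's phenotype allows SS or Ss, and no parent or child forces a single allele at both positions; consistent genotype assignments exist with IV-3 as SS or Ss.

cannot be determined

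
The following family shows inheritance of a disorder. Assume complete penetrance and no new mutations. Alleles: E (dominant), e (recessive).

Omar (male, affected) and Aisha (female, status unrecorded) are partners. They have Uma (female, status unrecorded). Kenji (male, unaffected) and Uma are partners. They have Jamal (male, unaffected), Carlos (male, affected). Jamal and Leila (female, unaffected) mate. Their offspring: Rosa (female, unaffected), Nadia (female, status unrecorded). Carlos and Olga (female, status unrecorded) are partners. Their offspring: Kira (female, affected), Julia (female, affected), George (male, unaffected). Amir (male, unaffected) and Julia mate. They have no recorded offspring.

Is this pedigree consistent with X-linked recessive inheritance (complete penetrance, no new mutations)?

A consistent assignment under X-linked recessive exists: Omar X^e Y, Aisha X^E X^E, Uma X^E X^e, Kenji X^E Y, Jamal X^E Y, Carlos X^e Y, Leila X^E X^E, Olga X^E X^e, Rosa X^E X^E, Nadia X^E X^E, Kira X^e X^e, Julia X^e X^e, George X^E Y, Amir X^E Y.
In this assignment every recorded phenotype matches its genotype and every non-founder's genotype is obtainable from its parents' genotypes, so the pedigree is consistent.

Yes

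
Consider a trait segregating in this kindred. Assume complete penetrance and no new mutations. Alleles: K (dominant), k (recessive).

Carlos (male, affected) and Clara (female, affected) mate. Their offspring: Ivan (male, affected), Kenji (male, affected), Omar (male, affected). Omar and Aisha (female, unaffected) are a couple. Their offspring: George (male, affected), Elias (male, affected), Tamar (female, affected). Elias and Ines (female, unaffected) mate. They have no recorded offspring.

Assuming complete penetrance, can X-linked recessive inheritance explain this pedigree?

Yes

A consistent assignment under X-linked recessive exists: Carlos X^k Y, Clara X^k X^k, Ivan X^k Y, Kenji X^k Y, Omar X^k Y, Aisha X^K X^k, George X^k Y, Elias X^k Y, Tamar X^k X^k, Ines X^K X^K.
In this assignment every recorded phenotype matches its genotype and every non-founder's genotype is obtainable from its parents' genotypes, so the pedigree is consistent.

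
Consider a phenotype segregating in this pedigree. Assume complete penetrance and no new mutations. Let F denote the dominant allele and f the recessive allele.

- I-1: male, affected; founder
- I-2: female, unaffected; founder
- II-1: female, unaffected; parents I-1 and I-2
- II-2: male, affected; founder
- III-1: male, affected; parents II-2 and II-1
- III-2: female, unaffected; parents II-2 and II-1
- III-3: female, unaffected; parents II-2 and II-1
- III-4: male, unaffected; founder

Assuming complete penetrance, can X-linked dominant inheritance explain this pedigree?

No

Under X-linked dominant, II-1 (unaffected, female) cannot arise from I-1 (affected) × I-2 (unaffected).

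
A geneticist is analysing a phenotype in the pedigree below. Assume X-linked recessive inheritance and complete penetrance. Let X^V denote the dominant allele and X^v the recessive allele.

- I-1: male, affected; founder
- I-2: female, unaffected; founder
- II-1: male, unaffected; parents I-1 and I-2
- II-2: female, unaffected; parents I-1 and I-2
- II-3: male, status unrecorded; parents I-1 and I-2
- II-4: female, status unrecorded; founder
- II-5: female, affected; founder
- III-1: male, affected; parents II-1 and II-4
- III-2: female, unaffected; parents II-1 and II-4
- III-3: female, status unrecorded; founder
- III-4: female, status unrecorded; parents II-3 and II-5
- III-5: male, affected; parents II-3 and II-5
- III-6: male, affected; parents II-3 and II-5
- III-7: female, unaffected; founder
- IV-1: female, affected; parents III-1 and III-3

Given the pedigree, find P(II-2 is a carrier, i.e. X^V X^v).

II-2 is unaffected so carries V and received v from I-1 (X^v Y), so II-2 is X^V X^v, giving P(X^V X^v) = 1.

1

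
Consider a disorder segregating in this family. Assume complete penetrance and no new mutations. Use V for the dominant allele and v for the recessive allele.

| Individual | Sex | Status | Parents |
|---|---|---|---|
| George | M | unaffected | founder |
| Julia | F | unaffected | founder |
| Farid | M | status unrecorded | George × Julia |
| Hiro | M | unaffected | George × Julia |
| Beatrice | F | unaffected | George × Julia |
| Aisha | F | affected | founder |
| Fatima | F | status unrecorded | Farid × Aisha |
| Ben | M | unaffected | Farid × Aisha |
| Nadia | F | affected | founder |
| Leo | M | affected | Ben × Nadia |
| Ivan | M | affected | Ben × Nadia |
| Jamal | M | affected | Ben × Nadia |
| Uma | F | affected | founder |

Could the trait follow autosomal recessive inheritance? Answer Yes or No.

A consistent assignment under autosomal recessive exists: George VV, Julia VV, Farid VV, Hiro VV, Beatrice VV, Aisha vv, Fatima Vv, Ben Vv, Nadia vv, Leo vv, Ivan vv, Jamal vv, Uma vv.
In this assignment every recorded phenotype matches its genotype and every non-founder's genotype is obtainable from its parents' genotypes, so the pedigree is consistent.

Yes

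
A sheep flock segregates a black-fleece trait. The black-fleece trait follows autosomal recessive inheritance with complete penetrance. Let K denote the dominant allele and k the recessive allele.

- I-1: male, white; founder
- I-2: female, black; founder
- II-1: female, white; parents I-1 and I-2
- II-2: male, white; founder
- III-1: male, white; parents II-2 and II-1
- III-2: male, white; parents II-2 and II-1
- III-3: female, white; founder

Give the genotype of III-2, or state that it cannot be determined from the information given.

cannot be determined

III-2's phenotype allows KK or Kk, and no parent or child forces a single allele at both positions; consistent genotype assignments exist with III-2 as KK or Kk.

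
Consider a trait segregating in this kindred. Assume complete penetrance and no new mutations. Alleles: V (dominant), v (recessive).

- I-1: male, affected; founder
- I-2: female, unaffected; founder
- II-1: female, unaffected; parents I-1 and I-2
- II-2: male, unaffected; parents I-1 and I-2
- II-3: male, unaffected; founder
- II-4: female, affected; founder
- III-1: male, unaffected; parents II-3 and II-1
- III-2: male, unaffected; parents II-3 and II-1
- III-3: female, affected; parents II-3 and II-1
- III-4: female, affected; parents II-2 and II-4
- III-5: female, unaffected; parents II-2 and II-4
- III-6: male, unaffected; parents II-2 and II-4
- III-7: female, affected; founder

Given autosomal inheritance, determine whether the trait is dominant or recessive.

II-3 and II-1 are both unaffected yet have an affected child III-3. Under dominance, an affected child requires at least one affected parent, so the trait cannot be dominant.

recessive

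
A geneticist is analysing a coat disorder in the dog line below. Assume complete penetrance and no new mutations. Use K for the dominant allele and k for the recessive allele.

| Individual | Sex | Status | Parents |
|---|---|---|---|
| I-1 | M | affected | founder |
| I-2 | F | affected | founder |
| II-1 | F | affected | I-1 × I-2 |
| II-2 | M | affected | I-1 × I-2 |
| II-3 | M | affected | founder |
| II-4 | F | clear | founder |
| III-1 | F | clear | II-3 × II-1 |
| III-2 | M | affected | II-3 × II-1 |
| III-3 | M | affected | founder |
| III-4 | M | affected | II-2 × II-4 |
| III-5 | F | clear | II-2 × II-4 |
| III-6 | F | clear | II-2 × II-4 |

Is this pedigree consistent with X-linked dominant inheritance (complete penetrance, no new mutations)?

No

Under X-linked dominant, III-1 (clear, female) cannot arise from II-3 (affected) × II-1 (affected).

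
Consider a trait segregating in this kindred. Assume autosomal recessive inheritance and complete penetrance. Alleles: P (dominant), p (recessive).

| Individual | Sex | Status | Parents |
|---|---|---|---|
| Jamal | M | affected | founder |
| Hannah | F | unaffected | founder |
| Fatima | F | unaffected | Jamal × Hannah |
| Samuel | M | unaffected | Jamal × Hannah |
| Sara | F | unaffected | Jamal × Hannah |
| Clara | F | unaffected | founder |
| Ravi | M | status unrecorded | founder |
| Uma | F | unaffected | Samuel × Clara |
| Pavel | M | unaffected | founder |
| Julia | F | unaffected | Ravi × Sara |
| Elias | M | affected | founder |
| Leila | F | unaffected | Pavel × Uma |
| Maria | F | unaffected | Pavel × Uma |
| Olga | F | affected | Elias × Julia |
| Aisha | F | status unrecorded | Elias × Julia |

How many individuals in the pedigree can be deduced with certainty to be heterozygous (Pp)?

4

Obligate heterozygotes: Fatima is unaffected so carries P and received p from Jamal (pp), so Fatima is Pp; Samuel is unaffected so carries P and received p from Jamal (pp), so Samuel is Pp; Sara is unaffected so carries P and received p from Jamal (pp), so Sara is Pp; Julia is unaffected so carries P and passed p to Olga (pp), so Julia is Pp.
Every other individual is either homozygous by phenotype or has at least one consistent homozygous assignment, so the count is 4.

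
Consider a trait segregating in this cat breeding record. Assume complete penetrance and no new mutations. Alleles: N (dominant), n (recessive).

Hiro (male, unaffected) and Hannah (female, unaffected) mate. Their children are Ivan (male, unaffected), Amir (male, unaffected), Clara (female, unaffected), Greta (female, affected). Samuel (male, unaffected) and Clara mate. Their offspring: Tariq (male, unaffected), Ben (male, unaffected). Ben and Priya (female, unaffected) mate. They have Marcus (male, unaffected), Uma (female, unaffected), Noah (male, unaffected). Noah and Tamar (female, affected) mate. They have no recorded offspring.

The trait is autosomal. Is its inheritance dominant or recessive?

recessive

Hiro and Hannah are both unaffected yet have an affected child Greta. Under dominance, an affected child requires at least one affected parent, so the trait cannot be dominant.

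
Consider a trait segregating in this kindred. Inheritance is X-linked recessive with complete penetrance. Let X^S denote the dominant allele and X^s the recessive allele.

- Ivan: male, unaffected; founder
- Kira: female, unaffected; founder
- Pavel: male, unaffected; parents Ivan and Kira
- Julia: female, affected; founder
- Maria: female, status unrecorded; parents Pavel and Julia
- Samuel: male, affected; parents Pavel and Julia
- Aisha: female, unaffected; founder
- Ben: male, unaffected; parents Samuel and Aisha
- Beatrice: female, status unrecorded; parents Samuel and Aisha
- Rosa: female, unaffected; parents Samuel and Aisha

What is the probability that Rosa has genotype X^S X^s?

1

Rosa is unaffected so carries S and received s from Samuel (X^s Y), so Rosa is X^S X^s, giving P(X^S X^s) = 1.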